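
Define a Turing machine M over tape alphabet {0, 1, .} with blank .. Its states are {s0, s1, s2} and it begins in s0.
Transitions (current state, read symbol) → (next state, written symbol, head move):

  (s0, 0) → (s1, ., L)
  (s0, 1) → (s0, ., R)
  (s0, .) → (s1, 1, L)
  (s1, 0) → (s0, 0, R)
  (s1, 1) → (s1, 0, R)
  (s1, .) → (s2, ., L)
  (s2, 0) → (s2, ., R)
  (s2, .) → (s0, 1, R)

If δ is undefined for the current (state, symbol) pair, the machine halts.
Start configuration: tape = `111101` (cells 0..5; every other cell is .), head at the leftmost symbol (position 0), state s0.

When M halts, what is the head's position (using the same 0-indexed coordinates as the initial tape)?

4

state=s0 head=0 tape=[1]11101.   (s0,1)→(s0,.,R)
state=s0 head=1 tape=.[1]1101.   (s0,1)→(s0,.,R)
state=s0 head=2 tape=..[1]101.   (s0,1)→(s0,.,R)
state=s0 head=3 tape=...[1]01.   (s0,1)→(s0,.,R)
state=s0 head=4 tape=....[0]1.   (s0,0)→(s1,.,L)
state=s1 head=3 tape=...[.].1.   (s1,.)→(s2,.,L)
state=s2 head=2 tape=..[.]..1.   (s2,.)→(s0,1,R)
state=s0 head=3 tape=..1[.].1.   (s0,.)→(s1,1,L)
state=s1 head=2 tape=..[1]1.1.   (s1,1)→(s1,0,R)
state=s1 head=3 tape=..0[1].1.   (s1,1)→(s1,0,R)
state=s1 head=4 tape=..00[.]1.   (s1,.)→(s2,.,L)
state=s2 head=3 tape=..0[0].1.   (s2,0)→(s2,.,R)
state=s2 head=4 tape=..0.[.]1.   (s2,.)→(s0,1,R)
state=s0 head=5 tape=..0.1[1].   (s0,1)→(s0,.,R)
state=s0 head=6 tape=..0.1.[.]   (s0,.)→(s1,1,L)
state=s1 head=5 tape=..0.1[.]1   (s1,.)→(s2,.,L)
state=s2 head=4 tape=..0.[1].1
At halt the head is at cell 4.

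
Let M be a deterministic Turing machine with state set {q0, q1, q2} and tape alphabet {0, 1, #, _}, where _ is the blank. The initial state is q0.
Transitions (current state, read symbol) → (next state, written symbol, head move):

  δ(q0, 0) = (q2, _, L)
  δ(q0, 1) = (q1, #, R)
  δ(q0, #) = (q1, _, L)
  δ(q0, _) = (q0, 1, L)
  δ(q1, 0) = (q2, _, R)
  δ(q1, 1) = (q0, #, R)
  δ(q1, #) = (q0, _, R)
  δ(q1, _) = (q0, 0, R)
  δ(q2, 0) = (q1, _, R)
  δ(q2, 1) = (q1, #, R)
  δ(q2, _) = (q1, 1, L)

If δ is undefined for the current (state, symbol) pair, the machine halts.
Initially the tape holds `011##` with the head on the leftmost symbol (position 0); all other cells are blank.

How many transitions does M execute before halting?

q0 | __[0]11##___   read 0 → write _, move L, go to q2
q2 | _[_]_11##___   read _ → write 1, move L, go to q1
q1 | [_]1_11##___   read _ → write 0, move R, go to q0
q0 | 0[1]_11##___   read 1 → write #, move R, go to q1
q1 | 0#[_]11##___   read _ → write 0, move R, go to q0
q0 | 0#0[1]1##___   read 1 → write #, move R, go to q1
q1 | 0#0#[1]##___   read 1 → write #, move R, go to q0
q0 | 0#0##[#]#___   read # → write _, move L, go to q1
q1 | 0#0#[#]_#___   read # → write _, move R, go to q0
q0 | 0#0#_[_]#___   read _ → write 1, move L, go to q0
q0 | 0#0#[_]1#___   read _ → write 1, move L, go to q0
q0 | 0#0[#]11#___   read # → write _, move L, go to q1
q1 | 0#[0]_11#___   read 0 → write _, move R, go to q2
q2 | 0#_[_]11#___   read _ → write 1, move L, go to q1
q1 | 0#[_]111#___   read _ → write 0, move R, go to q0
q0 | 0#0[1]11#___   read 1 → write #, move R, go to q1
q1 | 0#0#[1]1#___   read 1 → write #, move R, go to q0
q0 | 0#0##[1]#___   read 1 → write #, move R, go to q1
q1 | 0#0###[#]___   read # → write _, move R, go to q0
q0 | 0#0###_[_]__   read _ → write 1, move L, go to q0
q0 | 0#0###[_]1__   read _ → write 1, move L, go to q0
q0 | 0#0##[#]11__   read # → write _, move L, go to q1
q1 | 0#0#[#]_11__   read # → write _, move R, go to q0
q0 | 0#0#_[_]11__   read _ → write 1, move L, go to q0
q0 | 0#0#[_]111__   read _ → write 1, move L, go to q0
q0 | 0#0[#]1111__   read # → write _, move L, go to q1
q1 | 0#[0]_1111__   read 0 → write _, move R, go to q2
q2 | 0#_[_]1111__   read _ → write 1, move L, go to q1
q1 | 0#[_]11111__   read _ → write 0, move R, go to q0
q0 | 0#0[1]1111__   read 1 → write #, move R, go to q1
q1 | 0#0#[1]111__   read 1 → write #, move R, go to q0
q0 | 0#0##[1]11__   read 1 → write #, move R, go to q1
q1 | 0#0###[1]1__   read 1 → write #, move R, go to q0
q0 | 0#0####[1]__   read 1 → write #, move R, go to q1
q1 | 0#0#####[_]_   read _ → write 0, move R, go to q0
q0 | 0#0#####0[_]   read _ → write 1, move L, go to q0
q0 | 0#0#####[0]1   read 0 → write _, move L, go to q2
q2 | 0#0####[#]_1
M halts after 37 transitions.

37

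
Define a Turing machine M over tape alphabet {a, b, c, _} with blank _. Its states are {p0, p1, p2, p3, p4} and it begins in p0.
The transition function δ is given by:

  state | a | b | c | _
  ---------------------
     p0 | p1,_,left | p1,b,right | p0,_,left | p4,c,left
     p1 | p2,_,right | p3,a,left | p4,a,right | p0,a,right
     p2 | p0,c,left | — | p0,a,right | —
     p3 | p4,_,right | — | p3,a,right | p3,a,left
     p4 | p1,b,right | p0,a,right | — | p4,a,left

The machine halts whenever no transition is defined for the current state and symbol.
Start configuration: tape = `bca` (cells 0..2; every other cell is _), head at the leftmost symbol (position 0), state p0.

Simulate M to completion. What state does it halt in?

state=p0 head=0 tape=[b]ca____   (p0,b)→(p1,b,right)
state=p1 head=1 tape=b[c]a____   (p1,c)→(p4,a,right)
state=p4 head=2 tape=ba[a]____   (p4,a)→(p1,b,right)
state=p1 head=3 tape=bab[_]___   (p1,_)→(p0,a,right)
state=p0 head=4 tape=baba[_]__   (p0,_)→(p4,c,left)
state=p4 head=3 tape=bab[a]c__   (p4,a)→(p1,b,right)
state=p1 head=4 tape=babb[c]__   (p1,c)→(p4,a,right)
state=p4 head=5 tape=babba[_]_   (p4,_)→(p4,a,left)
state=p4 head=4 tape=babb[a]a_   (p4,a)→(p1,b,right)
state=p1 head=5 tape=babbb[a]_   (p1,a)→(p2,_,right)
state=p2 head=6 tape=babbb_[_]
No transition is defined for (p2, _); M halts in state p2.

p2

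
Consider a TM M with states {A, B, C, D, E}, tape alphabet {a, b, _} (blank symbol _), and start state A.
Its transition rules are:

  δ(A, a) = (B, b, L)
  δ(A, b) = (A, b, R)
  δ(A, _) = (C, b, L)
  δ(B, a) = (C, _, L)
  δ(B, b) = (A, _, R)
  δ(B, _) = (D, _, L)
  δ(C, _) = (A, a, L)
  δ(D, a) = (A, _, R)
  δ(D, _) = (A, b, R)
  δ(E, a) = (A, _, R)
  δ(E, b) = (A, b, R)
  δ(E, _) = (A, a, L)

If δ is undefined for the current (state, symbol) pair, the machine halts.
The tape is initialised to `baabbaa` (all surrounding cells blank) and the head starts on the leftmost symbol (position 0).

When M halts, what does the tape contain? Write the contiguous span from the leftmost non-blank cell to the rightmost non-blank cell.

bb__bb

state=A head=0 tape=[b]aabbaa_   (A,b)→(A,b,R)
state=A head=1 tape=b[a]abbaa_   (A,a)→(B,b,L)
state=B head=0 tape=[b]babbaa_   (B,b)→(A,_,R)
state=A head=1 tape=_[b]abbaa_   (A,b)→(A,b,R)
state=A head=2 tape=_b[a]bbaa_   (A,a)→(B,b,L)
state=B head=1 tape=_[b]bbbaa_   (B,b)→(A,_,R)
state=A head=2 tape=__[b]bbaa_   (A,b)→(A,b,R)
state=A head=3 tape=__b[b]baa_   (A,b)→(A,b,R)
state=A head=4 tape=__bb[b]aa_   (A,b)→(A,b,R)
state=A head=5 tape=__bbb[a]a_   (A,a)→(B,b,L)
state=B head=4 tape=__bb[b]ba_   (B,b)→(A,_,R)
state=A head=5 tape=__bb_[b]a_   (A,b)→(A,b,R)
state=A head=6 tape=__bb_b[a]_   (A,a)→(B,b,L)
state=B head=5 tape=__bb_[b]b_   (B,b)→(A,_,R)
state=A head=6 tape=__bb__[b]_   (A,b)→(A,b,R)
state=A head=7 tape=__bb__b[_]   (A,_)→(C,b,L)
state=C head=6 tape=__bb__[b]b
The non-blank tape span at halt is bb__bb.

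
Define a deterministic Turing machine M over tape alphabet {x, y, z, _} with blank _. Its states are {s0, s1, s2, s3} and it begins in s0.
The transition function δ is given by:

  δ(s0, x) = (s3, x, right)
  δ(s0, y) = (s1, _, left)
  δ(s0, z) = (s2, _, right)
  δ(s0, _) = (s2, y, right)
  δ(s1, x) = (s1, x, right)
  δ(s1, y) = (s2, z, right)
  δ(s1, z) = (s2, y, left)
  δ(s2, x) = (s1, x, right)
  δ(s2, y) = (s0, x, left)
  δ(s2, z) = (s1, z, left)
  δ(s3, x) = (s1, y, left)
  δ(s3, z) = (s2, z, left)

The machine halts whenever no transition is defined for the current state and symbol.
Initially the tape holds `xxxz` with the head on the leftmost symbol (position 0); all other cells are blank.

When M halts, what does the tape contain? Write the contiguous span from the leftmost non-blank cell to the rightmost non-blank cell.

state=s0 head=0 tape=[x]xxz_   (s0,x)→(s3,x,right)
state=s3 head=1 tape=x[x]xz_   (s3,x)→(s1,y,left)
state=s1 head=0 tape=[x]yxz_   (s1,x)→(s1,x,right)
state=s1 head=1 tape=x[y]xz_   (s1,y)→(s2,z,right)
state=s2 head=2 tape=xz[x]z_   (s2,x)→(s1,x,right)
state=s1 head=3 tape=xzx[z]_   (s1,z)→(s2,y,left)
state=s2 head=2 tape=xz[x]y_   (s2,x)→(s1,x,right)
state=s1 head=3 tape=xzx[y]_   (s1,y)→(s2,z,right)
state=s2 head=4 tape=xzxz[_]
The non-blank tape span at halt is xzxz.

xzxz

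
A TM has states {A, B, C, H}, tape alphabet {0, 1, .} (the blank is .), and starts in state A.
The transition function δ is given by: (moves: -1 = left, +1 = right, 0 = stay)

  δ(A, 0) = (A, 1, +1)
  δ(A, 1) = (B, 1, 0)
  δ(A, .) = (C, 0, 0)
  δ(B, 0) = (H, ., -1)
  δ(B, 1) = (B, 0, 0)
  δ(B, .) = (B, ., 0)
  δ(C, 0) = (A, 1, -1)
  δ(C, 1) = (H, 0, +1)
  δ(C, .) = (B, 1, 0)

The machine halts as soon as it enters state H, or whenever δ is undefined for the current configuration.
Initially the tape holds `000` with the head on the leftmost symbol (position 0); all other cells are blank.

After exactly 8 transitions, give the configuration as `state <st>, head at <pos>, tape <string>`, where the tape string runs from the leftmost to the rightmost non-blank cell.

state=A head=0 tape=[0]00.   (A,0)→(A,1,+1)
state=A head=1 tape=1[0]0.   (A,0)→(A,1,+1)
state=A head=2 tape=11[0].   (A,0)→(A,1,+1)
state=A head=3 tape=111[.]   (A,.)→(C,0,0)
state=C head=3 tape=111[0]   (C,0)→(A,1,-1)
state=A head=2 tape=11[1]1   (A,1)→(B,1,0)
state=B head=2 tape=11[1]1   (B,1)→(B,0,0)
state=B head=2 tape=11[0]1   (B,0)→(H,.,-1)
state=H head=1 tape=1[1].1
After 8 steps: state H, head at 1, tape 11.1.

state H, head at 1, tape 11.1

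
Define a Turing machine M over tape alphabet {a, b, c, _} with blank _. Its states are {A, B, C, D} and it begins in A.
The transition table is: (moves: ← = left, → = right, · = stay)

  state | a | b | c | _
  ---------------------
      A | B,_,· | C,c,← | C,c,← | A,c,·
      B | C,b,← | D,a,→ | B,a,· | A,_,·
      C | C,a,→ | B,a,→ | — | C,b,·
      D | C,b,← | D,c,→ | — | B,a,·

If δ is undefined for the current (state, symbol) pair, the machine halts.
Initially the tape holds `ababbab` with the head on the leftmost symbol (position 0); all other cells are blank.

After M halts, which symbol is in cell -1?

state=A head=0 tape=_[a]babbab   (A,a)→(B,_,·)
state=B head=0 tape=_[_]babbab   (B,_)→(A,_,·)
state=A head=0 tape=_[_]babbab   (A,_)→(A,c,·)
state=A head=0 tape=_[c]babbab   (A,c)→(C,c,←)
state=C head=-1 tape=[_]cbabbab   (C,_)→(C,b,·)
state=C head=-1 tape=[b]cbabbab   (C,b)→(B,a,→)
state=B head=0 tape=a[c]babbab   (B,c)→(B,a,·)
state=B head=0 tape=a[a]babbab   (B,a)→(C,b,←)
state=C head=-1 tape=[a]bbabbab   (C,a)→(C,a,→)
state=C head=0 tape=a[b]babbab   (C,b)→(B,a,→)
state=B head=1 tape=aa[b]abbab   (B,b)→(D,a,→)
state=D head=2 tape=aaa[a]bbab   (D,a)→(C,b,←)
state=C head=1 tape=aa[a]bbbab   (C,a)→(C,a,→)
state=C head=2 tape=aaa[b]bbab   (C,b)→(B,a,→)
state=B head=3 tape=aaaa[b]bab   (B,b)→(D,a,→)
state=D head=4 tape=aaaaa[b]ab   (D,b)→(D,c,→)
state=D head=5 tape=aaaaac[a]b   (D,a)→(C,b,←)
state=C head=4 tape=aaaaa[c]bb
Cell -1 holds a when M halts.

a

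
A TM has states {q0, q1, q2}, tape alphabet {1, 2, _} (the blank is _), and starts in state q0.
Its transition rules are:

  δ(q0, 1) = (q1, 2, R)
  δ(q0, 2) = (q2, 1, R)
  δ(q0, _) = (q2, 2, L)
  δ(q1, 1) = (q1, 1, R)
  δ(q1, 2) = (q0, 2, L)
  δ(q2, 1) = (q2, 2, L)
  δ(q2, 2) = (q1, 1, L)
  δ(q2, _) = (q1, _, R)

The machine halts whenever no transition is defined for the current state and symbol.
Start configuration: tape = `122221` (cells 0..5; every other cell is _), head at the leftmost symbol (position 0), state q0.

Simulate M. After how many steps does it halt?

q0 | [1]22221_   read 1 → write 2, move R, go to q1
q1 | 2[2]2221_   read 2 → write 2, move L, go to q0
q0 | [2]22221_   read 2 → write 1, move R, go to q2
q2 | 1[2]2221_   read 2 → write 1, move L, go to q1
q1 | [1]12221_   read 1 → write 1, move R, go to q1
q1 | 1[1]2221_   read 1 → write 1, move R, go to q1
q1 | 11[2]221_   read 2 → write 2, move L, go to q0
q0 | 1[1]2221_   read 1 → write 2, move R, go to q1
q1 | 12[2]221_   read 2 → write 2, move L, go to q0
q0 | 1[2]2221_   read 2 → write 1, move R, go to q2
q2 | 11[2]221_   read 2 → write 1, move L, go to q1
q1 | 1[1]1221_   read 1 → write 1, move R, go to q1
q1 | 11[1]221_   read 1 → write 1, move R, go to q1
q1 | 111[2]21_   read 2 → write 2, move L, go to q0
q0 | 11[1]221_   read 1 → write 2, move R, go to q1
q1 | 112[2]21_   read 2 → write 2, move L, go to q0
q0 | 11[2]221_   read 2 → write 1, move R, go to q2
q2 | 111[2]21_   read 2 → write 1, move L, go to q1
q1 | 11[1]121_   read 1 → write 1, move R, go to q1
q1 | 111[1]21_   read 1 → write 1, move R, go to q1
q1 | 1111[2]1_   read 2 → write 2, move L, go to q0
q0 | 111[1]21_   read 1 → write 2, move R, go to q1
q1 | 1112[2]1_   read 2 → write 2, move L, go to q0
q0 | 111[2]21_   read 2 → write 1, move R, go to q2
q2 | 1111[2]1_   read 2 → write 1, move L, go to q1
q1 | 111[1]11_   read 1 → write 1, move R, go to q1
q1 | 1111[1]1_   read 1 → write 1, move R, go to q1
q1 | 11111[1]_   read 1 → write 1, move R, go to q1
q1 | 111111[_]
M halts after 28 transitions.

28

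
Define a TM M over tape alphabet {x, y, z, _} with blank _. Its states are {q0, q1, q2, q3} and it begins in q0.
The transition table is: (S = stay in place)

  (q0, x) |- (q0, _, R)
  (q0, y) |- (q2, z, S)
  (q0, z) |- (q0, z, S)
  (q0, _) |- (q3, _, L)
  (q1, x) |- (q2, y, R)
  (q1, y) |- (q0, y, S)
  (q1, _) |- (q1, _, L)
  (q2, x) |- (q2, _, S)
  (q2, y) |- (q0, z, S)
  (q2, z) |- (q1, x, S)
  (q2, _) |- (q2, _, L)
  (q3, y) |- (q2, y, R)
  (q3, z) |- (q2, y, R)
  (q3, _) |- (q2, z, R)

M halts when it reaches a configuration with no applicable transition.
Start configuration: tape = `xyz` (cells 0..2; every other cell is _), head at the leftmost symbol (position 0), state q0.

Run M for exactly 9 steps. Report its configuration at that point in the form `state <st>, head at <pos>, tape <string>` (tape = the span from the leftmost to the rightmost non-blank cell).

q0 | [x]yz_   read x → write _, move R, go to q0
q0 | _[y]z_   read y → write z, move S, go to q2
q2 | _[z]z_   read z → write x, move S, go to q1
q1 | _[x]z_   read x → write y, move R, go to q2
q2 | _y[z]_   read z → write x, move S, go to q1
q1 | _y[x]_   read x → write y, move R, go to q2
q2 | _yy[_]   read _ → write _, move L, go to q2
q2 | _y[y]_   read y → write z, move S, go to q0
q0 | _y[z]_   read z → write z, move S, go to q0
q0 | _y[z]_
After 9 steps: state q0, head at 2, tape yz.

state q0, head at 2, tape yz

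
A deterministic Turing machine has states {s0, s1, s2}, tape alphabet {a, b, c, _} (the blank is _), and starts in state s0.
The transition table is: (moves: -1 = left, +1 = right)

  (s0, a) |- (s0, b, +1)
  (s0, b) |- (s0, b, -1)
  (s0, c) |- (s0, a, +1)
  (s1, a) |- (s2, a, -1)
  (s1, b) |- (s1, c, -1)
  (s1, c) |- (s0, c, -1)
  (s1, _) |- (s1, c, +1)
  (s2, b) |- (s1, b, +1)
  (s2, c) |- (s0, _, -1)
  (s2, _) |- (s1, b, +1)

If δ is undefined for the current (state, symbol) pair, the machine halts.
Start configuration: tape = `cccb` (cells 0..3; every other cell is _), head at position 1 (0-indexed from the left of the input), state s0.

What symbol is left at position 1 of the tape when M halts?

state=s0 head=1 tape=_c[c]cb   (s0,c)→(s0,a,+1)
state=s0 head=2 tape=_ca[c]b   (s0,c)→(s0,a,+1)
state=s0 head=3 tape=_caa[b]   (s0,b)→(s0,b,-1)
state=s0 head=2 tape=_ca[a]b   (s0,a)→(s0,b,+1)
state=s0 head=3 tape=_cab[b]   (s0,b)→(s0,b,-1)
state=s0 head=2 tape=_ca[b]b   (s0,b)→(s0,b,-1)
state=s0 head=1 tape=_c[a]bb   (s0,a)→(s0,b,+1)
state=s0 head=2 tape=_cb[b]b   (s0,b)→(s0,b,-1)
state=s0 head=1 tape=_c[b]bb   (s0,b)→(s0,b,-1)
state=s0 head=0 tape=_[c]bbb   (s0,c)→(s0,a,+1)
state=s0 head=1 tape=_a[b]bb   (s0,b)→(s0,b,-1)
state=s0 head=0 tape=_[a]bbb   (s0,a)→(s0,b,+1)
state=s0 head=1 tape=_b[b]bb   (s0,b)→(s0,b,-1)
state=s0 head=0 tape=_[b]bbb   (s0,b)→(s0,b,-1)
state=s0 head=-1 tape=[_]bbbb
Cell 1 holds b when M halts.

b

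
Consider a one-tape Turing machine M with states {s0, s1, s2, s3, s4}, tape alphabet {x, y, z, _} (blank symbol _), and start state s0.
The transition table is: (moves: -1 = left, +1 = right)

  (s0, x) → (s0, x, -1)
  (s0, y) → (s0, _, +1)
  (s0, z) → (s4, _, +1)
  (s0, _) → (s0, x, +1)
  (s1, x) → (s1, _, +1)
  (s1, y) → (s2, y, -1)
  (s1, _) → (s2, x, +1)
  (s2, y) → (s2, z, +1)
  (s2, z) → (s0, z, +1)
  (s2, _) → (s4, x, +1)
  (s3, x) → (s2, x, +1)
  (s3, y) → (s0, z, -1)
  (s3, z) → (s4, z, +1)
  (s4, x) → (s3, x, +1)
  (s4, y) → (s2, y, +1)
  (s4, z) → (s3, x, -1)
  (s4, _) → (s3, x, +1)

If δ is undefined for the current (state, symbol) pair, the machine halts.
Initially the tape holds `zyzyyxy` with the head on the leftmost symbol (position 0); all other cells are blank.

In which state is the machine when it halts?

s2

state=s0 head=0 tape=[z]yzyyxy   (s0,z)→(s4,_,+1)
state=s4 head=1 tape=_[y]zyyxy   (s4,y)→(s2,y,+1)
state=s2 head=2 tape=_y[z]yyxy   (s2,z)→(s0,z,+1)
state=s0 head=3 tape=_yz[y]yxy   (s0,y)→(s0,_,+1)
state=s0 head=4 tape=_yz_[y]xy   (s0,y)→(s0,_,+1)
state=s0 head=5 tape=_yz__[x]y   (s0,x)→(s0,x,-1)
state=s0 head=4 tape=_yz_[_]xy   (s0,_)→(s0,x,+1)
state=s0 head=5 tape=_yz_x[x]y   (s0,x)→(s0,x,-1)
state=s0 head=4 tape=_yz_[x]xy   (s0,x)→(s0,x,-1)
state=s0 head=3 tape=_yz[_]xxy   (s0,_)→(s0,x,+1)
state=s0 head=4 tape=_yzx[x]xy   (s0,x)→(s0,x,-1)
state=s0 head=3 tape=_yz[x]xxy   (s0,x)→(s0,x,-1)
state=s0 head=2 tape=_y[z]xxxy   (s0,z)→(s4,_,+1)
state=s4 head=3 tape=_y_[x]xxy   (s4,x)→(s3,x,+1)
state=s3 head=4 tape=_y_x[x]xy   (s3,x)→(s2,x,+1)
state=s2 head=5 tape=_y_xx[x]y
No transition is defined for (s2, x); M halts in state s2.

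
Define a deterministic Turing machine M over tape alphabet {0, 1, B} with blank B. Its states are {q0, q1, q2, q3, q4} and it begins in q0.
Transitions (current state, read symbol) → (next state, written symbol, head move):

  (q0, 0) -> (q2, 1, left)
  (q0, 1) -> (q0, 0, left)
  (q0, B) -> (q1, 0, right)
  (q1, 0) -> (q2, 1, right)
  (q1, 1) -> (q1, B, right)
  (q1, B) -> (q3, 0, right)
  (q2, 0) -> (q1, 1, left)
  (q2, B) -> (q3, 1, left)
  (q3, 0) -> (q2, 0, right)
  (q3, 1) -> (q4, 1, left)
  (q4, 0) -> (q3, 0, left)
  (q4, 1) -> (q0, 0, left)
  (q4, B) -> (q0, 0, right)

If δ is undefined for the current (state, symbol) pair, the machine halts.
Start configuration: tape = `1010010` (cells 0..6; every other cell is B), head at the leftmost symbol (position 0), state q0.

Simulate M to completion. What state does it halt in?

q0 | B[1]010010B   read 1 → write 0, move left, go to q0
q0 | [B]0010010B   read B → write 0, move right, go to q1
q1 | 0[0]010010B   read 0 → write 1, move right, go to q2
q2 | 01[0]10010B   read 0 → write 1, move left, go to q1
q1 | 0[1]110010B   read 1 → write B, move right, go to q1
q1 | 0B[1]10010B   read 1 → write B, move right, go to q1
q1 | 0BB[1]0010B   read 1 → write B, move right, go to q1
q1 | 0BBB[0]010B   read 0 → write 1, move right, go to q2
q2 | 0BBB1[0]10B   read 0 → write 1, move left, go to q1
q1 | 0BBB[1]110B   read 1 → write B, move right, go to q1
q1 | 0BBBB[1]10B   read 1 → write B, move right, go to q1
q1 | 0BBBBB[1]0B   read 1 → write B, move right, go to q1
q1 | 0BBBBBB[0]B   read 0 → write 1, move right, go to q2
q2 | 0BBBBBB1[B]   read B → write 1, move left, go to q3
q3 | 0BBBBBB[1]1   read 1 → write 1, move left, go to q4
q4 | 0BBBBB[B]11   read B → write 0, move right, go to q0
q0 | 0BBBBB0[1]1   read 1 → write 0, move left, go to q0
q0 | 0BBBBB[0]01   read 0 → write 1, move left, go to q2
q2 | 0BBBB[B]101   read B → write 1, move left, go to q3
q3 | 0BBB[B]1101
No transition is defined for (q3, B); M halts in state q3.

q3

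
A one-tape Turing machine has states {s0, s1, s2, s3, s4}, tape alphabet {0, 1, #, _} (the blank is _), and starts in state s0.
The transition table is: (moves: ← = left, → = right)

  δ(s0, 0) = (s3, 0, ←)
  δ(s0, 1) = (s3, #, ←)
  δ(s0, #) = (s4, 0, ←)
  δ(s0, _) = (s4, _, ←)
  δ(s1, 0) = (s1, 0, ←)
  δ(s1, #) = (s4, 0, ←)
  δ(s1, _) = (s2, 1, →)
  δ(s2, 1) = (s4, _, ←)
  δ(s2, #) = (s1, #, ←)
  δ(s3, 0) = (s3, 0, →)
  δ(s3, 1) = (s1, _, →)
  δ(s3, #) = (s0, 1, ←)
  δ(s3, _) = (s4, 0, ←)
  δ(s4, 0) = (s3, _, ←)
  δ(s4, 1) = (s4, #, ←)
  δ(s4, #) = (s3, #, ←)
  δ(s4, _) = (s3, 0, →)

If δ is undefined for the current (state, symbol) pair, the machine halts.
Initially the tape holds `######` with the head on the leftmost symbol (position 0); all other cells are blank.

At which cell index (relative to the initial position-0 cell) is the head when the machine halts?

s0 | _[#]#####__   read # → write 0, move ←, go to s4
s4 | [_]0#####__   read _ → write 0, move →, go to s3
s3 | 0[0]#####__   read 0 → write 0, move →, go to s3
s3 | 00[#]####__   read # → write 1, move ←, go to s0
s0 | 0[0]1####__   read 0 → write 0, move ←, go to s3
s3 | [0]01####__   read 0 → write 0, move →, go to s3
s3 | 0[0]1####__   read 0 → write 0, move →, go to s3
s3 | 00[1]####__   read 1 → write _, move →, go to s1
s1 | 00_[#]###__   read # → write 0, move ←, go to s4
s4 | 00[_]0###__   read _ → write 0, move →, go to s3
s3 | 000[0]###__   read 0 → write 0, move →, go to s3
s3 | 0000[#]##__   read # → write 1, move ←, go to s0
s0 | 000[0]1##__   read 0 → write 0, move ←, go to s3
s3 | 00[0]01##__   read 0 → write 0, move →, go to s3
s3 | 000[0]1##__   read 0 → write 0, move →, go to s3
s3 | 0000[1]##__   read 1 → write _, move →, go to s1
s1 | 0000_[#]#__   read # → write 0, move ←, go to s4
s4 | 0000[_]0#__   read _ → write 0, move →, go to s3
s3 | 00000[0]#__   read 0 → write 0, move →, go to s3
s3 | 000000[#]__   read # → write 1, move ←, go to s0
s0 | 00000[0]1__   read 0 → write 0, move ←, go to s3
s3 | 0000[0]01__   read 0 → write 0, move →, go to s3
s3 | 00000[0]1__   read 0 → write 0, move →, go to s3
s3 | 000000[1]__   read 1 → write _, move →, go to s1
s1 | 000000_[_]_   read _ → write 1, move →, go to s2
s2 | 000000_1[_]
At halt the head is at cell 7.

7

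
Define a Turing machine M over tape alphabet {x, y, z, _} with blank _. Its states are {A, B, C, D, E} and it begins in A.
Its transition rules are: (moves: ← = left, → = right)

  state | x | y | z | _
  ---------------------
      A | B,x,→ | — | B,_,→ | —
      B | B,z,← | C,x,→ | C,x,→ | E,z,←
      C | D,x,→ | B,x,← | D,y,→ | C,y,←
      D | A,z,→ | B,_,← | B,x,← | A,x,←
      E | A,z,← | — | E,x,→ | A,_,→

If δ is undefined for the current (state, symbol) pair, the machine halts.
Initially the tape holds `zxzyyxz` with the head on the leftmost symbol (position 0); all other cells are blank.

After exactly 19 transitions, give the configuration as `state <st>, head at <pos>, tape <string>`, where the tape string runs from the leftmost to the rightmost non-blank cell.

state D, head at 3, tape xy_yxz

state=A head=0 tape=_[z]xzyyxz   (A,z)→(B,_,→)
state=B head=1 tape=__[x]zyyxz   (B,x)→(B,z,←)
state=B head=0 tape=_[_]zzyyxz   (B,_)→(E,z,←)
state=E head=-1 tape=[_]zzzyyxz   (E,_)→(A,_,→)
state=A head=0 tape=_[z]zzyyxz   (A,z)→(B,_,→)
state=B head=1 tape=__[z]zyyxz   (B,z)→(C,x,→)
state=C head=2 tape=__x[z]yyxz   (C,z)→(D,y,→)
state=D head=3 tape=__xy[y]yxz   (D,y)→(B,_,←)
state=B head=2 tape=__x[y]_yxz   (B,y)→(C,x,→)
state=C head=3 tape=__xx[_]yxz   (C,_)→(C,y,←)
state=C head=2 tape=__x[x]yyxz   (C,x)→(D,x,→)
state=D head=3 tape=__xx[y]yxz   (D,y)→(B,_,←)
state=B head=2 tape=__x[x]_yxz   (B,x)→(B,z,←)
state=B head=1 tape=__[x]z_yxz   (B,x)→(B,z,←)
state=B head=0 tape=_[_]zz_yxz   (B,_)→(E,z,←)
state=E head=-1 tape=[_]zzz_yxz   (E,_)→(A,_,→)
state=A head=0 tape=_[z]zz_yxz   (A,z)→(B,_,→)
state=B head=1 tape=__[z]z_yxz   (B,z)→(C,x,→)
state=C head=2 tape=__x[z]_yxz   (C,z)→(D,y,→)
state=D head=3 tape=__xy[_]yxz
After 19 steps: state D, head at 3, tape xy_yxz.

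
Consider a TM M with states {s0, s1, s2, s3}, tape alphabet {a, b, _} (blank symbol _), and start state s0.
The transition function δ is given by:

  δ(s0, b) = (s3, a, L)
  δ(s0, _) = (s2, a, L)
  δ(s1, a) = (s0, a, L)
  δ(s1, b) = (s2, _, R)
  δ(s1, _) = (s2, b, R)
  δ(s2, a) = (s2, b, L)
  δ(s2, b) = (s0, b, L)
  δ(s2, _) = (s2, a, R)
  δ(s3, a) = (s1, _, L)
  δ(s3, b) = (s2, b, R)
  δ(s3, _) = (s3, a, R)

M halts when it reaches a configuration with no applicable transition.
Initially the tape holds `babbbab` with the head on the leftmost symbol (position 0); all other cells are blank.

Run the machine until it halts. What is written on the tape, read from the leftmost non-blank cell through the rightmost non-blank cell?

state=s0 head=0 tape=____[b]abbbab   (s0,b)→(s3,a,L)
state=s3 head=-1 tape=___[_]aabbbab   (s3,_)→(s3,a,R)
state=s3 head=0 tape=___a[a]abbbab   (s3,a)→(s1,_,L)
state=s1 head=-1 tape=___[a]_abbbab   (s1,a)→(s0,a,L)
state=s0 head=-2 tape=__[_]a_abbbab   (s0,_)→(s2,a,L)
state=s2 head=-3 tape=_[_]aa_abbbab   (s2,_)→(s2,a,R)
state=s2 head=-2 tape=_a[a]a_abbbab   (s2,a)→(s2,b,L)
state=s2 head=-3 tape=_[a]ba_abbbab   (s2,a)→(s2,b,L)
state=s2 head=-4 tape=[_]bba_abbbab   (s2,_)→(s2,a,R)
state=s2 head=-3 tape=a[b]ba_abbbab   (s2,b)→(s0,b,L)
state=s0 head=-4 tape=[a]bba_abbbab
The non-blank tape span at halt is abba_abbbab.

abba_abbbab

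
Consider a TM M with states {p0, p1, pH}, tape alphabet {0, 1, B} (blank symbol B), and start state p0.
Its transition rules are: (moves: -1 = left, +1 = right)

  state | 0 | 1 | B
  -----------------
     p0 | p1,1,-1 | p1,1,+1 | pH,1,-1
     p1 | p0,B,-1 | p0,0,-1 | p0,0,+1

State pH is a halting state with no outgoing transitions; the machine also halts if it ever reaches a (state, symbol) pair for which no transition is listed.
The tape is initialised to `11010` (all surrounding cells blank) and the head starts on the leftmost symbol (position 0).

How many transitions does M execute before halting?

23

p0 | [1]1010BB   read 1 → write 1, move +1, go to p1
p1 | 1[1]010BB   read 1 → write 0, move -1, go to p0
p0 | [1]0010BB   read 1 → write 1, move +1, go to p1
p1 | 1[0]010BB   read 0 → write B, move -1, go to p0
p0 | [1]B010BB   read 1 → write 1, move +1, go to p1
p1 | 1[B]010BB   read B → write 0, move +1, go to p0
p0 | 10[0]10BB   read 0 → write 1, move -1, go to p1
p1 | 1[0]110BB   read 0 → write B, move -1, go to p0
p0 | [1]B110BB   read 1 → write 1, move +1, go to p1
p1 | 1[B]110BB   read B → write 0, move +1, go to p0
p0 | 10[1]10BB   read 1 → write 1, move +1, go to p1
p1 | 101[1]0BB   read 1 → write 0, move -1, go to p0
p0 | 10[1]00BB   read 1 → write 1, move +1, go to p1
p1 | 101[0]0BB   read 0 → write B, move -1, go to p0
p0 | 10[1]B0BB   read 1 → write 1, move +1, go to p1
p1 | 101[B]0BB   read B → write 0, move +1, go to p0
p0 | 1010[0]BB   read 0 → write 1, move -1, go to p1
p1 | 101[0]1BB   read 0 → write B, move -1, go to p0
p0 | 10[1]B1BB   read 1 → write 1, move +1, go to p1
p1 | 101[B]1BB   read B → write 0, move +1, go to p0
p0 | 1010[1]BB   read 1 → write 1, move +1, go to p1
p1 | 10101[B]B   read B → write 0, move +1, go to p0
p0 | 101010[B]   read B → write 1, move -1, go to pH
pH | 10101[0]1
M halts after 23 transitions.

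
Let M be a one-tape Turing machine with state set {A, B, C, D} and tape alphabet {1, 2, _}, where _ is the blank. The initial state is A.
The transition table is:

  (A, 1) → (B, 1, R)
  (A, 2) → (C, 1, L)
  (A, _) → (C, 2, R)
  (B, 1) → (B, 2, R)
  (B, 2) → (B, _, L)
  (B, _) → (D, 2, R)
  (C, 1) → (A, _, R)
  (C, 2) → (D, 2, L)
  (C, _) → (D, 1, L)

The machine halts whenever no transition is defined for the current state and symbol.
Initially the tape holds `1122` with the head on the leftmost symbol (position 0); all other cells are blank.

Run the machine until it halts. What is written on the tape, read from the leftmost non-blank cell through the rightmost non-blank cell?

A | [1]122   read 1 → write 1, move R, go to B
B | 1[1]22   read 1 → write 2, move R, go to B
B | 12[2]2   read 2 → write _, move L, go to B
B | 1[2]_2   read 2 → write _, move L, go to B
B | [1]__2   read 1 → write 2, move R, go to B
B | 2[_]_2   read _ → write 2, move R, go to D
D | 22[_]2
The non-blank tape span at halt is 22_2.

22_2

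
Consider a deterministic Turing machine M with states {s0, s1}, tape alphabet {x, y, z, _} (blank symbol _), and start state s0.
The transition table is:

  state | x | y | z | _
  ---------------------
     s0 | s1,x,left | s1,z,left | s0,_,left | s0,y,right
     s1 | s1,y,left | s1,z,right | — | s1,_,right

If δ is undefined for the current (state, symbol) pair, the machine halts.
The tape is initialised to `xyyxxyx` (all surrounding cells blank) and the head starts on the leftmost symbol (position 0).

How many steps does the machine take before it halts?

8

s0 | _[x]yyxxyx   read x → write x, move left, go to s1
s1 | [_]xyyxxyx   read _ → write _, move right, go to s1
s1 | _[x]yyxxyx   read x → write y, move left, go to s1
s1 | [_]yyyxxyx   read _ → write _, move right, go to s1
s1 | _[y]yyxxyx   read y → write z, move right, go to s1
s1 | _z[y]yxxyx   read y → write z, move right, go to s1
s1 | _zz[y]xxyx   read y → write z, move right, go to s1
s1 | _zzz[x]xyx   read x → write y, move left, go to s1
s1 | _zz[z]yxyx
M halts after 8 transitions.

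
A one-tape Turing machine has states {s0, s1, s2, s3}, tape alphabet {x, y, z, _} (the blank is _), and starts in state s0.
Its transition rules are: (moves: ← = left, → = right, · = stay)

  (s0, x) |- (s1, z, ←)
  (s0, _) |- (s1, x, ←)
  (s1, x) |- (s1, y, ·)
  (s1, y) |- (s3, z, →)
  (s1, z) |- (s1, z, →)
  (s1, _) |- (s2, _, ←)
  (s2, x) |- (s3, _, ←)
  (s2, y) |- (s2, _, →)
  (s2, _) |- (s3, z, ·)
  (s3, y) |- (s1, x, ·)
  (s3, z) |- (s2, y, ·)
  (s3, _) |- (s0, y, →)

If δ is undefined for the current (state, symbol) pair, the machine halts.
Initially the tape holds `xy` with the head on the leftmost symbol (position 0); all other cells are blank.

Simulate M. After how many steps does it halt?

8

state=s0 head=0 tape=__[x]y   (s0,x)→(s1,z,←)
state=s1 head=-1 tape=_[_]zy   (s1,_)→(s2,_,←)
state=s2 head=-2 tape=[_]_zy   (s2,_)→(s3,z,·)
state=s3 head=-2 tape=[z]_zy   (s3,z)→(s2,y,·)
state=s2 head=-2 tape=[y]_zy   (s2,y)→(s2,_,→)
state=s2 head=-1 tape=_[_]zy   (s2,_)→(s3,z,·)
state=s3 head=-1 tape=_[z]zy   (s3,z)→(s2,y,·)
state=s2 head=-1 tape=_[y]zy   (s2,y)→(s2,_,→)
state=s2 head=0 tape=__[z]y
M halts after 8 transitions.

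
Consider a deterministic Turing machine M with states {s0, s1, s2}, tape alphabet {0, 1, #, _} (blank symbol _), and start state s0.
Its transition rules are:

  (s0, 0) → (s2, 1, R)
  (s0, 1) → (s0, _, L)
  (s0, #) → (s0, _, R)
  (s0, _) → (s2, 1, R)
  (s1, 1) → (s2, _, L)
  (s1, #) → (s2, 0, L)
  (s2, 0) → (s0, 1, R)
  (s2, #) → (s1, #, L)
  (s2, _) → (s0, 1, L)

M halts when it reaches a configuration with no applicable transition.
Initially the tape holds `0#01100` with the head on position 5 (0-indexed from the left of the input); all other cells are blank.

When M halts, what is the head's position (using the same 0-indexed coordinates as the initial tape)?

state=s0 head=5 tape=0#011[0]0__   (s0,0)→(s2,1,R)
state=s2 head=6 tape=0#0111[0]__   (s2,0)→(s0,1,R)
state=s0 head=7 tape=0#01111[_]_   (s0,_)→(s2,1,R)
state=s2 head=8 tape=0#011111[_]   (s2,_)→(s0,1,L)
state=s0 head=7 tape=0#01111[1]1   (s0,1)→(s0,_,L)
state=s0 head=6 tape=0#0111[1]_1   (s0,1)→(s0,_,L)
state=s0 head=5 tape=0#011[1]__1   (s0,1)→(s0,_,L)
state=s0 head=4 tape=0#01[1]___1   (s0,1)→(s0,_,L)
state=s0 head=3 tape=0#0[1]____1   (s0,1)→(s0,_,L)
state=s0 head=2 tape=0#[0]_____1   (s0,0)→(s2,1,R)
state=s2 head=3 tape=0#1[_]____1   (s2,_)→(s0,1,L)
state=s0 head=2 tape=0#[1]1____1   (s0,1)→(s0,_,L)
state=s0 head=1 tape=0[#]_1____1   (s0,#)→(s0,_,R)
state=s0 head=2 tape=0_[_]1____1   (s0,_)→(s2,1,R)
state=s2 head=3 tape=0_1[1]____1
At halt the head is at cell 3.

3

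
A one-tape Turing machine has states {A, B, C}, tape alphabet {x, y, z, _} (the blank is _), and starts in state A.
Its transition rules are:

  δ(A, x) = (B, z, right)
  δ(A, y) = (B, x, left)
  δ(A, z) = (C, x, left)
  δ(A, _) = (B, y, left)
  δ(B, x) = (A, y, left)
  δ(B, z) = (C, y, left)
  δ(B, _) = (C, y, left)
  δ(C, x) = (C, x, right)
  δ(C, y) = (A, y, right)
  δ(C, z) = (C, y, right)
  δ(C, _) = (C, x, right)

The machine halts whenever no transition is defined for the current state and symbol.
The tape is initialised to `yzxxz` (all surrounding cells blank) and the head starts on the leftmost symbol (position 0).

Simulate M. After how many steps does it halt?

state=A head=0 tape=__[y]zxxz   (A,y)→(B,x,left)
state=B head=-1 tape=_[_]xzxxz   (B,_)→(C,y,left)
state=C head=-2 tape=[_]yxzxxz   (C,_)→(C,x,right)
state=C head=-1 tape=x[y]xzxxz   (C,y)→(A,y,right)
state=A head=0 tape=xy[x]zxxz   (A,x)→(B,z,right)
state=B head=1 tape=xyz[z]xxz   (B,z)→(C,y,left)
state=C head=0 tape=xy[z]yxxz   (C,z)→(C,y,right)
state=C head=1 tape=xyy[y]xxz   (C,y)→(A,y,right)
state=A head=2 tape=xyyy[x]xz   (A,x)→(B,z,right)
state=B head=3 tape=xyyyz[x]z   (B,x)→(A,y,left)
state=A head=2 tape=xyyy[z]yz   (A,z)→(C,x,left)
state=C head=1 tape=xyy[y]xyz   (C,y)→(A,y,right)
state=A head=2 tape=xyyy[x]yz   (A,x)→(B,z,right)
state=B head=3 tape=xyyyz[y]z
M halts after 13 transitions.

13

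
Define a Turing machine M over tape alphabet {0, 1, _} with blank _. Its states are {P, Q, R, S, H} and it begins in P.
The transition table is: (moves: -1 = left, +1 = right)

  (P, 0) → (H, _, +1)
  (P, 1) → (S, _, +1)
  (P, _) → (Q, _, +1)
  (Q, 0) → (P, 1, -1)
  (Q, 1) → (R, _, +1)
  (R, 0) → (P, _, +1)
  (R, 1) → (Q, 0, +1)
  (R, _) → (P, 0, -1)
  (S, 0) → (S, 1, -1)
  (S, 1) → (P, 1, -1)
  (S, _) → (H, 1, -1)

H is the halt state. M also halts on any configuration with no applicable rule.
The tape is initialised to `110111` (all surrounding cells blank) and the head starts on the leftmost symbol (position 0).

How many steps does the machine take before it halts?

P | [1]10111_   read 1 → write _, move +1, go to S
S | _[1]0111_   read 1 → write 1, move -1, go to P
P | [_]10111_   read _ → write _, move +1, go to Q
Q | _[1]0111_   read 1 → write _, move +1, go to R
R | __[0]111_   read 0 → write _, move +1, go to P
P | ___[1]11_   read 1 → write _, move +1, go to S
S | ____[1]1_   read 1 → write 1, move -1, go to P
P | ___[_]11_   read _ → write _, move +1, go to Q
Q | ____[1]1_   read 1 → write _, move +1, go to R
R | _____[1]_   read 1 → write 0, move +1, go to Q
Q | _____0[_]
M halts after 10 transitions.

10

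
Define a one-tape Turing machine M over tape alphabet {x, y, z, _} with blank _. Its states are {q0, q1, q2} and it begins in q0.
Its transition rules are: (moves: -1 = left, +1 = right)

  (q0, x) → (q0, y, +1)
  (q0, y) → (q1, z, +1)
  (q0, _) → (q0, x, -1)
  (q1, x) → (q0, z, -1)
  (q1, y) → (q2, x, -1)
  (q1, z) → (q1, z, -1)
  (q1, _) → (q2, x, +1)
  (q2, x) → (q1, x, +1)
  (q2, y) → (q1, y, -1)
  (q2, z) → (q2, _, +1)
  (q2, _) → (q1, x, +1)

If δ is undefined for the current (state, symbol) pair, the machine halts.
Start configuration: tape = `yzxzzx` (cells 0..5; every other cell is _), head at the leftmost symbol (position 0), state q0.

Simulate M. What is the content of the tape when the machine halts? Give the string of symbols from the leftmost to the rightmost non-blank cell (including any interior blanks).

q0 | _[y]zxzzx   read y → write z, move +1, go to q1
q1 | _z[z]xzzx   read z → write z, move -1, go to q1
q1 | _[z]zxzzx   read z → write z, move -1, go to q1
q1 | [_]zzxzzx   read _ → write x, move +1, go to q2
q2 | x[z]zxzzx   read z → write _, move +1, go to q2
q2 | x_[z]xzzx   read z → write _, move +1, go to q2
q2 | x__[x]zzx   read x → write x, move +1, go to q1
q1 | x__x[z]zx   read z → write z, move -1, go to q1
q1 | x__[x]zzx   read x → write z, move -1, go to q0
q0 | x_[_]zzzx   read _ → write x, move -1, go to q0
q0 | x[_]xzzzx   read _ → write x, move -1, go to q0
q0 | [x]xxzzzx   read x → write y, move +1, go to q0
q0 | y[x]xzzzx   read x → write y, move +1, go to q0
q0 | yy[x]zzzx   read x → write y, move +1, go to q0
q0 | yyy[z]zzx
The non-blank tape span at halt is yyyzzzx.

yyyzzzx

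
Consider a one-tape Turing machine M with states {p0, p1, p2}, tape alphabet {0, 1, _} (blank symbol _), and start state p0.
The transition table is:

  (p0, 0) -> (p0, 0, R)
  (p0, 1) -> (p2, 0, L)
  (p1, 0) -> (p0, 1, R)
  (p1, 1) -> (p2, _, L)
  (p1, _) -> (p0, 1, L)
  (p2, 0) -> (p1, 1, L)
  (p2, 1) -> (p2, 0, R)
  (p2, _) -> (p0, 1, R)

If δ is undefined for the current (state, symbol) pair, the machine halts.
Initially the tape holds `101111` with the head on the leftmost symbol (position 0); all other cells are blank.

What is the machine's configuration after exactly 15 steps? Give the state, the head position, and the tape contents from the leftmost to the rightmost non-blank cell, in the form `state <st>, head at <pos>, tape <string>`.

state=p0 head=0 tape=_[1]01111   (p0,1)→(p2,0,L)
state=p2 head=-1 tape=[_]001111   (p2,_)→(p0,1,R)
state=p0 head=0 tape=1[0]01111   (p0,0)→(p0,0,R)
state=p0 head=1 tape=10[0]1111   (p0,0)→(p0,0,R)
state=p0 head=2 tape=100[1]111   (p0,1)→(p2,0,L)
state=p2 head=1 tape=10[0]0111   (p2,0)→(p1,1,L)
state=p1 head=0 tape=1[0]10111   (p1,0)→(p0,1,R)
state=p0 head=1 tape=11[1]0111   (p0,1)→(p2,0,L)
state=p2 head=0 tape=1[1]00111   (p2,1)→(p2,0,R)
state=p2 head=1 tape=10[0]0111   (p2,0)→(p1,1,L)
state=p1 head=0 tape=1[0]10111   (p1,0)→(p0,1,R)
state=p0 head=1 tape=11[1]0111   (p0,1)→(p2,0,L)
state=p2 head=0 tape=1[1]00111   (p2,1)→(p2,0,R)
state=p2 head=1 tape=10[0]0111   (p2,0)→(p1,1,L)
state=p1 head=0 tape=1[0]10111   (p1,0)→(p0,1,R)
state=p0 head=1 tape=11[1]0111
After 15 steps: state p0, head at 1, tape 1110111.

state p0, head at 1, tape 1110111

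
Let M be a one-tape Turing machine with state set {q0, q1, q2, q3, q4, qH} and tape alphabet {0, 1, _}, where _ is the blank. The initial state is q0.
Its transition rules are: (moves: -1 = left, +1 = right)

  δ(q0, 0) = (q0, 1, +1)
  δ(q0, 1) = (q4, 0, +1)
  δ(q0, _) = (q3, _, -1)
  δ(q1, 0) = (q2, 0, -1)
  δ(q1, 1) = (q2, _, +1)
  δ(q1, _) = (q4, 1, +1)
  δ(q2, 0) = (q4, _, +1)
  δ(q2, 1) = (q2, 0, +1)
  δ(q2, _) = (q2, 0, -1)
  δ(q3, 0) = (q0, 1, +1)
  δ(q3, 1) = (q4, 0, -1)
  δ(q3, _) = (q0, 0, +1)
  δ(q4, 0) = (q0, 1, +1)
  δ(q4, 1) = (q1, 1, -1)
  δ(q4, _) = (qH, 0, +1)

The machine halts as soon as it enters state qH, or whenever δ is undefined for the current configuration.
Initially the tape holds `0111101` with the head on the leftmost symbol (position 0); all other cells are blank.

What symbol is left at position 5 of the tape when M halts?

q0 | [0]111101__   read 0 → write 1, move +1, go to q0
q0 | 1[1]11101__   read 1 → write 0, move +1, go to q4
q4 | 10[1]1101__   read 1 → write 1, move -1, go to q1
q1 | 1[0]11101__   read 0 → write 0, move -1, go to q2
q2 | [1]011101__   read 1 → write 0, move +1, go to q2
q2 | 0[0]11101__   read 0 → write _, move +1, go to q4
q4 | 0_[1]1101__   read 1 → write 1, move -1, go to q1
q1 | 0[_]11101__   read _ → write 1, move +1, go to q4
q4 | 01[1]1101__   read 1 → write 1, move -1, go to q1
q1 | 0[1]11101__   read 1 → write _, move +1, go to q2
q2 | 0_[1]1101__   read 1 → write 0, move +1, go to q2
q2 | 0_0[1]101__   read 1 → write 0, move +1, go to q2
q2 | 0_00[1]01__   read 1 → write 0, move +1, go to q2
q2 | 0_000[0]1__   read 0 → write _, move +1, go to q4
q4 | 0_000_[1]__   read 1 → write 1, move -1, go to q1
q1 | 0_000[_]1__   read _ → write 1, move +1, go to q4
q4 | 0_0001[1]__   read 1 → write 1, move -1, go to q1
q1 | 0_000[1]1__   read 1 → write _, move +1, go to q2
q2 | 0_000_[1]__   read 1 → write 0, move +1, go to q2
q2 | 0_000_0[_]_   read _ → write 0, move -1, go to q2
q2 | 0_000_[0]0_   read 0 → write _, move +1, go to q4
q4 | 0_000__[0]_   read 0 → write 1, move +1, go to q0
q0 | 0_000__1[_]   read _ → write _, move -1, go to q3
q3 | 0_000__[1]_   read 1 → write 0, move -1, go to q4
q4 | 0_000_[_]0_   read _ → write 0, move +1, go to qH
qH | 0_000_0[0]_
Cell 5 holds _ when M halts.

_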